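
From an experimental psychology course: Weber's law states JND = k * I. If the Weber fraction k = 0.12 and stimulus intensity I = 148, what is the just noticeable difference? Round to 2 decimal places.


JND = k * I
JND = 0.12 * 148
= 17.76


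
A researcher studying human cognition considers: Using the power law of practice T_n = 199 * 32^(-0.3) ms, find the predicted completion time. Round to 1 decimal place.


T_n = 199 * 32^(-0.3)
32^(-0.3) = 0.353553
T_n = 199 * 0.353553
= 70.4 ms


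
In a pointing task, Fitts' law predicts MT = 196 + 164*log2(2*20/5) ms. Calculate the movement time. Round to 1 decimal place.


MT = 196 + 164 * log2(2*20/5)
2D/W = 8.0
log2(8.0) = 3.0
MT = 196 + 164 * 3.0
= 688.0 ms


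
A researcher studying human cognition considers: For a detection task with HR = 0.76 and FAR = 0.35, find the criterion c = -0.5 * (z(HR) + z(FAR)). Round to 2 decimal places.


c = -0.5 * (z(HR) + z(FAR))
z(0.76) = 0.7063
z(0.35) = -0.3853
c = -0.5 * (0.7063 + -0.3853)
= -0.5 * 0.321
= -0.16


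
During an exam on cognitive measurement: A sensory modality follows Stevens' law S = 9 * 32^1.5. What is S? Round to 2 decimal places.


S = 9 * 32^1.5
32^1.5 = 181.0193
S = 9 * 181.0193
= 1629.17


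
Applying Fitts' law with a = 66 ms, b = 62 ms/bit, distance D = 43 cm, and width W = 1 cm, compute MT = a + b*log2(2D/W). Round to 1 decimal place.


MT = 66 + 62 * log2(2*43/1)
2D/W = 86.0
log2(86.0) = 6.4263
MT = 66 + 62 * 6.4263
= 464.4 ms


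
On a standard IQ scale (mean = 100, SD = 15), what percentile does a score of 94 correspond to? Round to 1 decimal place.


z = (IQ - mean) / SD
z = (94 - 100) / 15 = -0.4
Percentile = Phi(-0.4) * 100
Phi(-0.4) = 0.344578
= 34.5


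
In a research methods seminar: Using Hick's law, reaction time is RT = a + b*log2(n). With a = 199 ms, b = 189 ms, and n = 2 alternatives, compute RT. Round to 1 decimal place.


RT = 199 + 189 * log2(2)
log2(2) = 1.0
RT = 199 + 189 * 1.0
= 199 + 189.0
= 388.0 ms


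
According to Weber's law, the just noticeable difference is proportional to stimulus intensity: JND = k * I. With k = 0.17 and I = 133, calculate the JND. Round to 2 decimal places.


JND = k * I
JND = 0.17 * 133
= 22.61


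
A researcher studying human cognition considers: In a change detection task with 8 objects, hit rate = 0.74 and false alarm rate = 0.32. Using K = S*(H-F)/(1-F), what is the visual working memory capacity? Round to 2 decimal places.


K = S * (H - F) / (1 - F)
H - F = 0.42
1 - F = 0.68
K = 8 * 0.42 / 0.68
= 4.94


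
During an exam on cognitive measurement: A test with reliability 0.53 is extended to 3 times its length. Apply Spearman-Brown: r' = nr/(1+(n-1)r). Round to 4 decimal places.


r_new = n*r / (1 + (n-1)*r)
Numerator = 3 * 0.53 = 1.59
Denominator = 1 + 2 * 0.53 = 2.06
r_new = 1.59 / 2.06
= 0.7718


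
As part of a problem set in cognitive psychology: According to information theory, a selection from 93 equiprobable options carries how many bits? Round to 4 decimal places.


H = log2(n)
H = log2(93)
= 6.5392


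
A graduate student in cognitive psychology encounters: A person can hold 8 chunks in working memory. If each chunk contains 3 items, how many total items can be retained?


Total items = chunks * items_per_chunk
= 8 * 3
= 24


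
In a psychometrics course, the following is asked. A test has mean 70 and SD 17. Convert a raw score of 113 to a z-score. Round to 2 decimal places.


z = (X - mu) / sigma
= (113 - 70) / 17
= 43 / 17
= 2.53


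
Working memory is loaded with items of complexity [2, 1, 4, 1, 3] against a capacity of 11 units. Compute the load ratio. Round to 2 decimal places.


Total complexity = 2 + 1 + 4 + 1 + 3 = 11
Load = total / capacity = 11 / 11
= 1.00


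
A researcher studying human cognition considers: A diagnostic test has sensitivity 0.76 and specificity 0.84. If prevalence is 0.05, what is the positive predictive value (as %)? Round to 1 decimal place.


PPV = (sens * prev) / (sens * prev + (1-spec) * (1-prev))
Numerator = 0.76 * 0.05 = 0.038
P(positive and no disease) = (1 - spec) * (1 - prev) = (1 - 0.84) * (1 - 0.05) = 0.152
Denominator = 0.038 + 0.152 = 0.19
PPV = 0.038 / 0.19 = 0.2
As percentage = 20.0


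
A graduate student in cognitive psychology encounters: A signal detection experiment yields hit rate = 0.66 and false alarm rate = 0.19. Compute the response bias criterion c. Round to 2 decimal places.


c = -0.5 * (z(HR) + z(FAR))
z(0.66) = 0.4125
z(0.19) = -0.8779
c = -0.5 * (0.4125 + -0.8779)
= -0.5 * -0.4654
= 0.23


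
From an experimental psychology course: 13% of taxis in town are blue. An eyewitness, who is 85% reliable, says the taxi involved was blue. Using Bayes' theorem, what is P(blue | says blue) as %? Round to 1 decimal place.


P(blue | says blue) = P(says blue | blue)*P(blue) / [P(says blue | blue)*P(blue) + P(says blue | not blue)*P(not blue)]
Numerator = 0.85 * 0.13 = 0.1105
False identification = 0.15 * 0.87 = 0.1305
P = 0.1105 / (0.1105 + 0.1305)
= 0.1105 / 0.241
As percentage = 45.9


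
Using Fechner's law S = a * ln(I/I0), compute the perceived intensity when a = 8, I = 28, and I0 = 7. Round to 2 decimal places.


S = 8 * ln(28/7)
I/I0 = 4.0
ln(4.0) = 1.3863
S = 8 * 1.3863
= 11.09


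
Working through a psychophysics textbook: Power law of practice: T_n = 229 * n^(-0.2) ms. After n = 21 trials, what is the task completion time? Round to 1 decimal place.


T_n = 229 * 21^(-0.2)
21^(-0.2) = 0.543946
T_n = 229 * 0.543946
= 124.6 ms


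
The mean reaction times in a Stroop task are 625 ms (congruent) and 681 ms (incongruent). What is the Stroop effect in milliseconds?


Stroop effect = RT(incongruent) - RT(congruent)
= 681 - 625
= 56 ms


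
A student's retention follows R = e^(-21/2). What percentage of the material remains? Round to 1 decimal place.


R = e^(-t/S)
-t/S = -21/2 = -10.5
R = e^(-10.5) = 2.8e-05
Percentage = 2.8e-05 * 100
= 0.0


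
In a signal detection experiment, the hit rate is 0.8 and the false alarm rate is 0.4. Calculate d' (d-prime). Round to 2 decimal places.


d' = z(HR) - z(FAR)
z(0.8) = 0.8416
z(0.4) = -0.2533
d' = 0.8416 - -0.2533
= 1.09


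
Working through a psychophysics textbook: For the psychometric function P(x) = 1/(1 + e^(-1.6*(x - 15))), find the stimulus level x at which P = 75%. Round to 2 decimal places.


At P = 0.75: 0.75 = 1/(1 + e^(-k*(x-x0)))
Solving: e^(-k*(x-x0)) = 1/3
x = x0 + ln(3)/k
ln(3) = 1.0986
x = 15 + 1.0986/1.6
= 15 + 0.6866
= 15.69


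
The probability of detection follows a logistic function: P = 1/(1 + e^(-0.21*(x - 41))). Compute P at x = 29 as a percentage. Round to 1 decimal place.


P(x) = 1/(1 + e^(-0.21*(29 - 41)))
Exponent = -0.21 * -12 = 2.52
e^(2.52) = 12.428597
P = 1/(1 + 12.428597) = 0.074468
Percentage = 7.4


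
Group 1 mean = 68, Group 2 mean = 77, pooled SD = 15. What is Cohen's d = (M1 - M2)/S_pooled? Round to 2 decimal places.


Cohen's d = (M1 - M2) / S_pooled
= (68 - 77) / 15
= -9 / 15
= -0.60


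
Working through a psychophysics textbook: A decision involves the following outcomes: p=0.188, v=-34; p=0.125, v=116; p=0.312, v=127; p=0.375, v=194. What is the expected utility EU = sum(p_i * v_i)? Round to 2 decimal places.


EU = sum(p_i * v_i)
0.188 * -34 = -6.392
0.125 * 116 = 14.5
0.312 * 127 = 39.624
0.375 * 194 = 72.75
EU = -6.392 + 14.5 + 39.624 + 72.75
= 120.48


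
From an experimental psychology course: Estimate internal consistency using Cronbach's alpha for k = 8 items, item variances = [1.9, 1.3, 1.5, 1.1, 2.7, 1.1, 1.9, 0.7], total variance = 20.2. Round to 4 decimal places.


alpha = (k/(k-1)) * (1 - sum(s_i^2)/s_total^2)
sum(item variances) = 12.2
k/(k-1) = 8/7 = 1.142857
1 - 12.2/20.2 = 1 - 0.60396 = 0.39604
alpha = 1.142857 * 0.39604
= 0.4526


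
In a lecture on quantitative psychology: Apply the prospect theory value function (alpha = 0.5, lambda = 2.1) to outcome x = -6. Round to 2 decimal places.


Since x = -6 < 0, use v(x) = -lambda*(-x)^alpha
(-x) = 6
6^0.5 = 2.4495
v(-6) = -2.1 * 2.4495
= -5.14


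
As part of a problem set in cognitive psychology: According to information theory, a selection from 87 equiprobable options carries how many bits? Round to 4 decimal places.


H = log2(n)
H = log2(87)
= 6.4429


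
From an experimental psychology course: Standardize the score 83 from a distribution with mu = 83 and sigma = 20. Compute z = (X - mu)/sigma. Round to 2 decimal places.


z = (X - mu) / sigma
= (83 - 83) / 20
= 0 / 20
= 0.00


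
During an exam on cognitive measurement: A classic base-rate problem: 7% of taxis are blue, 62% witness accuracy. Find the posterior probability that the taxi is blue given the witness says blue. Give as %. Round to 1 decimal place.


P(blue | says blue) = P(says blue | blue)*P(blue) / [P(says blue | blue)*P(blue) + P(says blue | not blue)*P(not blue)]
Numerator = 0.62 * 0.07 = 0.0434
False identification = 0.38 * 0.93 = 0.3534
P = 0.0434 / (0.0434 + 0.3534)
= 0.0434 / 0.3968
As percentage = 10.9


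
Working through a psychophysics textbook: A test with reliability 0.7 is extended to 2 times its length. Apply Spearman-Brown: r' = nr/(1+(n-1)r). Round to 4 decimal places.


r_new = n*r / (1 + (n-1)*r)
Numerator = 2 * 0.7 = 1.4
Denominator = 1 + 1 * 0.7 = 1.7
r_new = 1.4 / 1.7
= 0.8235


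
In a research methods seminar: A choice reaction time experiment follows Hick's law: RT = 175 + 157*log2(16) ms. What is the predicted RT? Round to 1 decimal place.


RT = 175 + 157 * log2(16)
log2(16) = 4.0
RT = 175 + 157 * 4.0
= 175 + 628.0
= 803.0 ms


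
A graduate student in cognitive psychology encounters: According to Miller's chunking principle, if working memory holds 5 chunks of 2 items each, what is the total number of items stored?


Total items = chunks * items_per_chunk
= 5 * 2
= 10


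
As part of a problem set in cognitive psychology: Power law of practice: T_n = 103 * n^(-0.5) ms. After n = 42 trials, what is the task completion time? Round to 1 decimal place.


T_n = 103 * 42^(-0.5)
42^(-0.5) = 0.154303
T_n = 103 * 0.154303
= 15.9 ms


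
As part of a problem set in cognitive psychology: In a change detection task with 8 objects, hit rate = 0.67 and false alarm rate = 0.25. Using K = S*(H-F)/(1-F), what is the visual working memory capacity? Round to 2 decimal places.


K = S * (H - F) / (1 - F)
H - F = 0.42
1 - F = 0.75
K = 8 * 0.42 / 0.75
= 4.48


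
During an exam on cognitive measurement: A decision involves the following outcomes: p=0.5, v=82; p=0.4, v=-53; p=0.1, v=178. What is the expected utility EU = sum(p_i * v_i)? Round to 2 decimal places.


EU = sum(p_i * v_i)
0.5 * 82 = 41.0
0.4 * -53 = -21.2
0.1 * 178 = 17.8
EU = 41.0 + -21.2 + 17.8
= 37.60


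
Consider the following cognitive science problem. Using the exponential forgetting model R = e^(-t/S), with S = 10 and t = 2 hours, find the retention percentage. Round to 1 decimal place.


R = e^(-t/S)
-t/S = -2/10 = -0.2
R = e^(-0.2) = 0.818731
Percentage = 0.818731 * 100
= 81.9


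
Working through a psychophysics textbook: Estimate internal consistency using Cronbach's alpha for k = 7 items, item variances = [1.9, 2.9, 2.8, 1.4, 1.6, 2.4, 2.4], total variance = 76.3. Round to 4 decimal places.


alpha = (k/(k-1)) * (1 - sum(s_i^2)/s_total^2)
sum(item variances) = 15.4
k/(k-1) = 7/6 = 1.166667
1 - 15.4/76.3 = 1 - 0.201835 = 0.798165
alpha = 1.166667 * 0.798165
= 0.9312


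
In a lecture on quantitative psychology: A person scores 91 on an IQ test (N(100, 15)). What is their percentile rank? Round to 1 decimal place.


z = (IQ - mean) / SD
z = (91 - 100) / 15 = -0.6
Percentile = Phi(-0.6) * 100
Phi(-0.6) = 0.274253
= 27.4


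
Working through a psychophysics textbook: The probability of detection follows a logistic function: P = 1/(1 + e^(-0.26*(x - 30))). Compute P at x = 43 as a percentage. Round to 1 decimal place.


P(x) = 1/(1 + e^(-0.26*(43 - 30)))
Exponent = -0.26 * 13 = -3.38
e^(-3.38) = 0.034047
P = 1/(1 + 0.034047) = 0.967074
Percentage = 96.7


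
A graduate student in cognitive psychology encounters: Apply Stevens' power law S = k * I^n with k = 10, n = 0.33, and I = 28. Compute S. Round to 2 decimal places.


S = 10 * 28^0.33
28^0.33 = 3.003
S = 10 * 3.003
= 30.03


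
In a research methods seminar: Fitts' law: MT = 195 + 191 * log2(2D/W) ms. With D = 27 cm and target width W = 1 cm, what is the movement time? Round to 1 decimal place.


MT = 195 + 191 * log2(2*27/1)
2D/W = 54.0
log2(54.0) = 5.7549
MT = 195 + 191 * 5.7549
= 1294.2 ms


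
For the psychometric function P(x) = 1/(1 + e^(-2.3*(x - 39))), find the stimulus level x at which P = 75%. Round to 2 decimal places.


At P = 0.75: 0.75 = 1/(1 + e^(-k*(x-x0)))
Solving: e^(-k*(x-x0)) = 1/3
x = x0 + ln(3)/k
ln(3) = 1.0986
x = 39 + 1.0986/2.3
= 39 + 0.4777
= 39.48


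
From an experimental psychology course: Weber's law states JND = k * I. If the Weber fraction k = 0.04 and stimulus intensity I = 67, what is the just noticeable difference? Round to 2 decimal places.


JND = k * I
JND = 0.04 * 67
= 2.68


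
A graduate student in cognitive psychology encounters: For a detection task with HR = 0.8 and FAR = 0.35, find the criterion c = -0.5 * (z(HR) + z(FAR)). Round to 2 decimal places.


c = -0.5 * (z(HR) + z(FAR))
z(0.8) = 0.8416
z(0.35) = -0.3853
c = -0.5 * (0.8416 + -0.3853)
= -0.5 * 0.4563
= -0.23


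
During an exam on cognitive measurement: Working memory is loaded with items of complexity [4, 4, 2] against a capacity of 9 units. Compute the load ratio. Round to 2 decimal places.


Total complexity = 4 + 4 + 2 = 10
Load = total / capacity = 10 / 9
= 1.11


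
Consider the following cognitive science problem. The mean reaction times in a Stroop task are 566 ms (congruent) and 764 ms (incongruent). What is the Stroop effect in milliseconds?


Stroop effect = RT(incongruent) - RT(congruent)
= 764 - 566
= 198 ms


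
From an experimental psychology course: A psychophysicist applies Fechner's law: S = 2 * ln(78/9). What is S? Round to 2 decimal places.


S = 2 * ln(78/9)
I/I0 = 8.666667
ln(8.666667) = 2.1595
S = 2 * 2.1595
= 4.32


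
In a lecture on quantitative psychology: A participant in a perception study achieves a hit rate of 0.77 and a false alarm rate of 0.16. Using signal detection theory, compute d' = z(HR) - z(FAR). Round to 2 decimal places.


d' = z(HR) - z(FAR)
z(0.77) = 0.7388
z(0.16) = -0.9945
d' = 0.7388 - -0.9945
= 1.73


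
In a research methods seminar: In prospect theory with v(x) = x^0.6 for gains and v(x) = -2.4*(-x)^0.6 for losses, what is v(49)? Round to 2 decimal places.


Since x = 49 >= 0, use v(x) = x^0.6
49^0.6 = 10.3304
v(49) = 10.33


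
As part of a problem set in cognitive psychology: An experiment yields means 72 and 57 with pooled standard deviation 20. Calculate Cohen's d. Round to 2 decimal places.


Cohen's d = (M1 - M2) / S_pooled
= (72 - 57) / 20
= 15 / 20
= 0.75


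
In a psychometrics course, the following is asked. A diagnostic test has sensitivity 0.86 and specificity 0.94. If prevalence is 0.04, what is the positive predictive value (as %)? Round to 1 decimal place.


PPV = (sens * prev) / (sens * prev + (1-spec) * (1-prev))
Numerator = 0.86 * 0.04 = 0.0344
P(positive and no disease) = (1 - spec) * (1 - prev) = (1 - 0.94) * (1 - 0.04) = 0.0576
Denominator = 0.0344 + 0.0576 = 0.092
PPV = 0.0344 / 0.092 = 0.373913
As percentage = 37.4


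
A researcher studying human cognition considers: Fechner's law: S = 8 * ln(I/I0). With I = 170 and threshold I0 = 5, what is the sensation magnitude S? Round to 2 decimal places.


S = 8 * ln(170/5)
I/I0 = 34.0
ln(34.0) = 3.5264
S = 8 * 3.5264
= 28.21


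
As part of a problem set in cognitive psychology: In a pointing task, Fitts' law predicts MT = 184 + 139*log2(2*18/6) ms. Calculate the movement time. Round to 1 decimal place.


MT = 184 + 139 * log2(2*18/6)
2D/W = 6.0
log2(6.0) = 2.585
MT = 184 + 139 * 2.585
= 543.3 ms


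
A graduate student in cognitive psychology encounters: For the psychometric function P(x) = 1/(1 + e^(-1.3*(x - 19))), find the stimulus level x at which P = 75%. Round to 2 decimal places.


At P = 0.75: 0.75 = 1/(1 + e^(-k*(x-x0)))
Solving: e^(-k*(x-x0)) = 1/3
x = x0 + ln(3)/k
ln(3) = 1.0986
x = 19 + 1.0986/1.3
= 19 + 0.8451
= 19.85


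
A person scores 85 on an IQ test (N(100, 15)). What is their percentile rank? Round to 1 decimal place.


z = (IQ - mean) / SD
z = (85 - 100) / 15 = -1.0
Percentile = Phi(-1.0) * 100
Phi(-1.0) = 0.158655
= 15.9


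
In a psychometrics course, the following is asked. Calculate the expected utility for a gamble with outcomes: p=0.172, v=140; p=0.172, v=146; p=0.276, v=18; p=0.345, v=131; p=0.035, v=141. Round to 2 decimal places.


EU = sum(p_i * v_i)
0.172 * 140 = 24.08
0.172 * 146 = 25.112
0.276 * 18 = 4.968
0.345 * 131 = 45.195
0.035 * 141 = 4.935
EU = 24.08 + 25.112 + 4.968 + 45.195 + 4.935
= 104.29


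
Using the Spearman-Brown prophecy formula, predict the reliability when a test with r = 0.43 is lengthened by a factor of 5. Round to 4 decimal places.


r_new = n*r / (1 + (n-1)*r)
Numerator = 5 * 0.43 = 2.15
Denominator = 1 + 4 * 0.43 = 2.72
r_new = 2.15 / 2.72
= 0.7904


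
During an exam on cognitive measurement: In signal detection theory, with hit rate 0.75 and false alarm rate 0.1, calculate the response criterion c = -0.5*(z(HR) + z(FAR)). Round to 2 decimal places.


c = -0.5 * (z(HR) + z(FAR))
z(0.75) = 0.6745
z(0.1) = -1.2816
c = -0.5 * (0.6745 + -1.2816)
= -0.5 * -0.6071
= 0.30


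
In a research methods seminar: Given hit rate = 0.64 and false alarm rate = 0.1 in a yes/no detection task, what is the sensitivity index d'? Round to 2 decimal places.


d' = z(HR) - z(FAR)
z(0.64) = 0.3585
z(0.1) = -1.2816
d' = 0.3585 - -1.2816
= 1.64


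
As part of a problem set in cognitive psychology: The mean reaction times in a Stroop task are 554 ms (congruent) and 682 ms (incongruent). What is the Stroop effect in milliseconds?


Stroop effect = RT(incongruent) - RT(congruent)
= 682 - 554
= 128 ms


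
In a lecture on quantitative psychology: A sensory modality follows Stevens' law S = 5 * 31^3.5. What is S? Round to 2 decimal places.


S = 5 * 31^3.5
31^3.5 = 165869.2681
S = 5 * 165869.2681
= 829346.34


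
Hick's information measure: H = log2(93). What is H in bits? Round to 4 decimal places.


H = log2(n)
H = log2(93)
= 6.5392


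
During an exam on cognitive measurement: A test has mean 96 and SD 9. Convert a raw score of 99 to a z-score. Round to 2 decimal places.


z = (X - mu) / sigma
= (99 - 96) / 9
= 3 / 9
= 0.33


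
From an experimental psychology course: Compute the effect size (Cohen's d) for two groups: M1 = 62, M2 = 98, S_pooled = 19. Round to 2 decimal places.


Cohen's d = (M1 - M2) / S_pooled
= (62 - 98) / 19
= -36 / 19
= -1.89


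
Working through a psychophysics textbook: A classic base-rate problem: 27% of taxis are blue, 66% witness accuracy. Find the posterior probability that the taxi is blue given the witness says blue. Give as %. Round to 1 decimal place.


P(blue | says blue) = P(says blue | blue)*P(blue) / [P(says blue | blue)*P(blue) + P(says blue | not blue)*P(not blue)]
Numerator = 0.66 * 0.27 = 0.1782
False identification = 0.34 * 0.73 = 0.2482
P = 0.1782 / (0.1782 + 0.2482)
= 0.1782 / 0.4264
As percentage = 41.8


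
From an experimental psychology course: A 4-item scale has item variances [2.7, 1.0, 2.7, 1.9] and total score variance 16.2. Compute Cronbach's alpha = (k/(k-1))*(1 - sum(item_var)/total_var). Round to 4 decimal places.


alpha = (k/(k-1)) * (1 - sum(s_i^2)/s_total^2)
sum(item variances) = 8.3
k/(k-1) = 4/3 = 1.333333
1 - 8.3/16.2 = 1 - 0.512346 = 0.487654
alpha = 1.333333 * 0.487654
= 0.6502


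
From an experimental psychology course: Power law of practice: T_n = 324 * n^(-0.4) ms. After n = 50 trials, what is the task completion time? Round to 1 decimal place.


T_n = 324 * 50^(-0.4)
50^(-0.4) = 0.209128
T_n = 324 * 0.209128
= 67.8 ms


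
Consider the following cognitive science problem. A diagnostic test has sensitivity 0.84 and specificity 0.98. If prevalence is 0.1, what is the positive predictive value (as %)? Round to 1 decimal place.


PPV = (sens * prev) / (sens * prev + (1-spec) * (1-prev))
Numerator = 0.84 * 0.1 = 0.084
P(positive and no disease) = (1 - spec) * (1 - prev) = (1 - 0.98) * (1 - 0.1) = 0.018
Denominator = 0.084 + 0.018 = 0.102
PPV = 0.084 / 0.102 = 0.823529
As percentage = 82.4


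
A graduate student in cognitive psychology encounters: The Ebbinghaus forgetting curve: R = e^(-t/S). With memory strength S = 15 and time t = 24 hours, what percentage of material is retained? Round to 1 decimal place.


R = e^(-t/S)
-t/S = -24/15 = -1.6
R = e^(-1.6) = 0.201897
Percentage = 0.201897 * 100
= 20.2


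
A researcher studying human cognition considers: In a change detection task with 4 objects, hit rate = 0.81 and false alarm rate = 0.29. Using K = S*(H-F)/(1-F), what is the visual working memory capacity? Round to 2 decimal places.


K = S * (H - F) / (1 - F)
H - F = 0.52
1 - F = 0.71
K = 4 * 0.52 / 0.71
= 2.93


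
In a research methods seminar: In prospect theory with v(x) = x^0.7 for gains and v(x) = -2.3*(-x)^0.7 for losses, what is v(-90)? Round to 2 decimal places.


Since x = -90 < 0, use v(x) = -lambda*(-x)^alpha
(-x) = 90
90^0.7 = 23.333
v(-90) = -2.3 * 23.333
= -53.67


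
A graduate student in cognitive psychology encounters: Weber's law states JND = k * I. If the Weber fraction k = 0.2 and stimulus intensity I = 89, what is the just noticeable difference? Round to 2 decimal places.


JND = k * I
JND = 0.2 * 89
= 17.80


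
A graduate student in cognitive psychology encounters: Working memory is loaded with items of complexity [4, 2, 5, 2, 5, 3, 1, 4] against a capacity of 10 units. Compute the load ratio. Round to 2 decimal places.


Total complexity = 4 + 2 + 5 + 2 + 5 + 3 + 1 + 4 = 26
Load = total / capacity = 26 / 10
= 2.60


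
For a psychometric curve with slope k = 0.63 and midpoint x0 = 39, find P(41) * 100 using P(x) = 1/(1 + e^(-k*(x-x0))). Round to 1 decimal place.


P(x) = 1/(1 + e^(-0.63*(41 - 39)))
Exponent = -0.63 * 2 = -1.26
e^(-1.26) = 0.283654
P = 1/(1 + 0.283654) = 0.779026
Percentage = 77.9


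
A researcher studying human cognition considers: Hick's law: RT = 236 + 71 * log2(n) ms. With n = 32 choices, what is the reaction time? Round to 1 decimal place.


RT = 236 + 71 * log2(32)
log2(32) = 5.0
RT = 236 + 71 * 5.0
= 236 + 355.0
= 591.0 ms


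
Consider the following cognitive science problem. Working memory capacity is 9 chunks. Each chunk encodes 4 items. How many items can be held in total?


Total items = chunks * items_per_chunk
= 9 * 4
= 36


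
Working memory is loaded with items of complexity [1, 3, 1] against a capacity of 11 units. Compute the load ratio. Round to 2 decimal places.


Total complexity = 1 + 3 + 1 = 5
Load = total / capacity = 5 / 11
= 0.45


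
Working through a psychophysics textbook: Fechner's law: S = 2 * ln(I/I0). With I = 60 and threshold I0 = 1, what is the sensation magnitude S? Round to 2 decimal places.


S = 2 * ln(60/1)
I/I0 = 60.0
ln(60.0) = 4.0943
S = 2 * 4.0943
= 8.19


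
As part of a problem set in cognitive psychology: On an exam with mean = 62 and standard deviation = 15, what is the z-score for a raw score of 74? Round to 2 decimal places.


z = (X - mu) / sigma
= (74 - 62) / 15
= 12 / 15
= 0.80


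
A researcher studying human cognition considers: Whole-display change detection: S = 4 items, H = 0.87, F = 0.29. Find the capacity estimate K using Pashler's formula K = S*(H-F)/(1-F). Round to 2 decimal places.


K = S * (H - F) / (1 - F)
H - F = 0.58
1 - F = 0.71
K = 4 * 0.58 / 0.71
= 3.27


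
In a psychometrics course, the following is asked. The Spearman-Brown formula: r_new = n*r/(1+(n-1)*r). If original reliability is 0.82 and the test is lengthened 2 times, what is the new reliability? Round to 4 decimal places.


r_new = n*r / (1 + (n-1)*r)
Numerator = 2 * 0.82 = 1.64
Denominator = 1 + 1 * 0.82 = 1.82
r_new = 1.64 / 1.82
= 0.9011


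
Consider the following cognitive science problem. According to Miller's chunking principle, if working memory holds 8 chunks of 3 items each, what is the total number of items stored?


Total items = chunks * items_per_chunk
= 8 * 3
= 24


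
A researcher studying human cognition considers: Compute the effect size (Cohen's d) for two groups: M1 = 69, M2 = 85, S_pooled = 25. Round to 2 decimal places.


Cohen's d = (M1 - M2) / S_pooled
= (69 - 85) / 25
= -16 / 25
= -0.64


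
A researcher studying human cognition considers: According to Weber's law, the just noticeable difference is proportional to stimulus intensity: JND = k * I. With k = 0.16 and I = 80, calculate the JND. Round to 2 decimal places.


JND = k * I
JND = 0.16 * 80
= 12.80


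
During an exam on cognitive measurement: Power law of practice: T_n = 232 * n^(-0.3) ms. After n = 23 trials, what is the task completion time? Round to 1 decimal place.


T_n = 232 * 23^(-0.3)
23^(-0.3) = 0.390375
T_n = 232 * 0.390375
= 90.6 ms


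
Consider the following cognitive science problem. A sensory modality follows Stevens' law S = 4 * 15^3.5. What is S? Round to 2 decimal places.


S = 4 * 15^3.5
15^3.5 = 13071.3188
S = 4 * 13071.3188
= 52285.28


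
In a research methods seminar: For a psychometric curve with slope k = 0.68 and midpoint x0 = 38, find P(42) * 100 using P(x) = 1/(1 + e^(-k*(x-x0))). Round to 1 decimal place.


P(x) = 1/(1 + e^(-0.68*(42 - 38)))
Exponent = -0.68 * 4 = -2.72
e^(-2.72) = 0.065875
P = 1/(1 + 0.065875) = 0.938196
Percentage = 93.8


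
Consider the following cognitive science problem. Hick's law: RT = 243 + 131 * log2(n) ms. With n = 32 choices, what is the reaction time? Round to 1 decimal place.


RT = 243 + 131 * log2(32)
log2(32) = 5.0
RT = 243 + 131 * 5.0
= 243 + 655.0
= 898.0 ms


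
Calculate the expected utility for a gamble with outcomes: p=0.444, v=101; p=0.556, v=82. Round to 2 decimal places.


EU = sum(p_i * v_i)
0.444 * 101 = 44.844
0.556 * 82 = 45.592
EU = 44.844 + 45.592
= 90.44


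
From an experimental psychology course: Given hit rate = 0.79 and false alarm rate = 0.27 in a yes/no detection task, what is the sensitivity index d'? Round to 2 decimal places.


d' = z(HR) - z(FAR)
z(0.79) = 0.8064
z(0.27) = -0.6128
d' = 0.8064 - -0.6128
= 1.42


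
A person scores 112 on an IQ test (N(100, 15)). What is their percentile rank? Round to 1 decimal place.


z = (IQ - mean) / SD
z = (112 - 100) / 15 = 0.8
Percentile = Phi(0.8) * 100
Phi(0.8) = 0.788145
= 78.8


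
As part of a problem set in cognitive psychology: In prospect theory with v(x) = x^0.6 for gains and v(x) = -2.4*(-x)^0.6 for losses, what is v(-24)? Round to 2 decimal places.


Since x = -24 < 0, use v(x) = -lambda*(-x)^alpha
(-x) = 24
24^0.6 = 6.7317
v(-24) = -2.4 * 6.7317
= -16.16


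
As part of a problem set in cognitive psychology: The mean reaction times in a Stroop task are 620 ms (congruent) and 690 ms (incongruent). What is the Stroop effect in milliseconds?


Stroop effect = RT(incongruent) - RT(congruent)
= 690 - 620
= 70 ms


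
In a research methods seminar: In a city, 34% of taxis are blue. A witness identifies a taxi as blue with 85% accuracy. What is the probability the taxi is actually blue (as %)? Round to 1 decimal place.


P(blue | says blue) = P(says blue | blue)*P(blue) / [P(says blue | blue)*P(blue) + P(says blue | not blue)*P(not blue)]
Numerator = 0.85 * 0.34 = 0.289
False identification = 0.15 * 0.66 = 0.099
P = 0.289 / (0.289 + 0.099)
= 0.289 / 0.388
As percentage = 74.5


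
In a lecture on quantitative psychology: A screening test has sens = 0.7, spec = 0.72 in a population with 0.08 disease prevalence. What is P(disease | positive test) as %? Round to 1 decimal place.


PPV = (sens * prev) / (sens * prev + (1-spec) * (1-prev))
Numerator = 0.7 * 0.08 = 0.056
P(positive and no disease) = (1 - spec) * (1 - prev) = (1 - 0.72) * (1 - 0.08) = 0.2576
Denominator = 0.056 + 0.2576 = 0.3136
PPV = 0.056 / 0.3136 = 0.178571
As percentage = 17.9


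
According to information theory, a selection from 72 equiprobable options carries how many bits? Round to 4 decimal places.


H = log2(n)
H = log2(72)
= 6.1699


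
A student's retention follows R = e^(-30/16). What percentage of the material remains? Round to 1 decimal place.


R = e^(-t/S)
-t/S = -30/16 = -1.875
R = e^(-1.875) = 0.153355
Percentage = 0.153355 * 100
= 15.3


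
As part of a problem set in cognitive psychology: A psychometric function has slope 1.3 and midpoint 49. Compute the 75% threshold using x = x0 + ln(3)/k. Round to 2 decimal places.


At P = 0.75: 0.75 = 1/(1 + e^(-k*(x-x0)))
Solving: e^(-k*(x-x0)) = 1/3
x = x0 + ln(3)/k
ln(3) = 1.0986
x = 49 + 1.0986/1.3
= 49 + 0.8451
= 49.85


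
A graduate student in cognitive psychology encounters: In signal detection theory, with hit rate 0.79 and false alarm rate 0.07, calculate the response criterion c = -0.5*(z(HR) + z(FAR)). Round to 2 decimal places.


c = -0.5 * (z(HR) + z(FAR))
z(0.79) = 0.8064
z(0.07) = -1.4758
c = -0.5 * (0.8064 + -1.4758)
= -0.5 * -0.6694
= 0.33


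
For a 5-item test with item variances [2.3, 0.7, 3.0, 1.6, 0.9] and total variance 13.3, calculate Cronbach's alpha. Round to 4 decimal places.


alpha = (k/(k-1)) * (1 - sum(s_i^2)/s_total^2)
sum(item variances) = 8.5
k/(k-1) = 5/4 = 1.25
1 - 8.5/13.3 = 1 - 0.639098 = 0.360902
alpha = 1.25 * 0.360902
= 0.4511


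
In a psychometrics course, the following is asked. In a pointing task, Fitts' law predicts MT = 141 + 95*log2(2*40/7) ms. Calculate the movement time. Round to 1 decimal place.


MT = 141 + 95 * log2(2*40/7)
2D/W = 11.428571
log2(11.428571) = 3.5146
MT = 141 + 95 * 3.5146
= 474.9 ms


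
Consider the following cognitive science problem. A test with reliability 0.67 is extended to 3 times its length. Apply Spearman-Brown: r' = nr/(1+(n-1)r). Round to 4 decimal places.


r_new = n*r / (1 + (n-1)*r)
Numerator = 3 * 0.67 = 2.01
Denominator = 1 + 2 * 0.67 = 2.34
r_new = 2.01 / 2.34
= 0.8590


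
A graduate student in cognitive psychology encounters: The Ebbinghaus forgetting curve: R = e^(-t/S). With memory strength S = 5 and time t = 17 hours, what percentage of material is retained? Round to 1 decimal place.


R = e^(-t/S)
-t/S = -17/5 = -3.4
R = e^(-3.4) = 0.033373
Percentage = 0.033373 * 100
= 3.3


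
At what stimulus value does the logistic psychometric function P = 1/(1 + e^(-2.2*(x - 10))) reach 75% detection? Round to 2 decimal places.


At P = 0.75: 0.75 = 1/(1 + e^(-k*(x-x0)))
Solving: e^(-k*(x-x0)) = 1/3
x = x0 + ln(3)/k
ln(3) = 1.0986
x = 10 + 1.0986/2.2
= 10 + 0.4994
= 10.50


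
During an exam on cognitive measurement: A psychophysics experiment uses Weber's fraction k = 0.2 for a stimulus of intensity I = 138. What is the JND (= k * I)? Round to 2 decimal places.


JND = k * I
JND = 0.2 * 138
= 27.60


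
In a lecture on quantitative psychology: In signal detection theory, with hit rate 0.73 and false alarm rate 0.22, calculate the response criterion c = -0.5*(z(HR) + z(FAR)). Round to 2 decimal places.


c = -0.5 * (z(HR) + z(FAR))
z(0.73) = 0.6128
z(0.22) = -0.7722
c = -0.5 * (0.6128 + -0.7722)
= -0.5 * -0.1594
= 0.08


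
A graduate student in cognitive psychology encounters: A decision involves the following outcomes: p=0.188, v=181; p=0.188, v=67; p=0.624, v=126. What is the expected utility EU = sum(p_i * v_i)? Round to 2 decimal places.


EU = sum(p_i * v_i)
0.188 * 181 = 34.028
0.188 * 67 = 12.596
0.624 * 126 = 78.624
EU = 34.028 + 12.596 + 78.624
= 125.25


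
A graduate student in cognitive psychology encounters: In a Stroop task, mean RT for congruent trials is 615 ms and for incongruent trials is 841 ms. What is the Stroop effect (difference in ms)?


Stroop effect = RT(incongruent) - RT(congruent)
= 841 - 615
= 226 ms


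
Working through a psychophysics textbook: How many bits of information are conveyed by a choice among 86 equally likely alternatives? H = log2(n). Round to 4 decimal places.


H = log2(n)
H = log2(86)
= 6.4263


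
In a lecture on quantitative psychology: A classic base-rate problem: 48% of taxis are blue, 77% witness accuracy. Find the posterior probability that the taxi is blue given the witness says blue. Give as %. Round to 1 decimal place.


P(blue | says blue) = P(says blue | blue)*P(blue) / [P(says blue | blue)*P(blue) + P(says blue | not blue)*P(not blue)]
Numerator = 0.77 * 0.48 = 0.3696
False identification = 0.23 * 0.52 = 0.1196
P = 0.3696 / (0.3696 + 0.1196)
= 0.3696 / 0.4892
As percentage = 75.6


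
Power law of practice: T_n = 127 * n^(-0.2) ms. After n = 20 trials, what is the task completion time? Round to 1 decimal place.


T_n = 127 * 20^(-0.2)
20^(-0.2) = 0.54928
T_n = 127 * 0.54928
= 69.8 ms


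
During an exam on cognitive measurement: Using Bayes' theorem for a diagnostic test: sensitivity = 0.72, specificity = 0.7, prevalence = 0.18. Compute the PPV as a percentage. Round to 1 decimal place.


PPV = (sens * prev) / (sens * prev + (1-spec) * (1-prev))
Numerator = 0.72 * 0.18 = 0.1296
P(positive and no disease) = (1 - spec) * (1 - prev) = (1 - 0.7) * (1 - 0.18) = 0.246
Denominator = 0.1296 + 0.246 = 0.3756
PPV = 0.1296 / 0.3756 = 0.345048
As percentage = 34.5


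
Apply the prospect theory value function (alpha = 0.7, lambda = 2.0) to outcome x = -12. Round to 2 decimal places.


Since x = -12 < 0, use v(x) = -lambda*(-x)^alpha
(-x) = 12
12^0.7 = 5.6941
v(-12) = -2.0 * 5.6941
= -11.39


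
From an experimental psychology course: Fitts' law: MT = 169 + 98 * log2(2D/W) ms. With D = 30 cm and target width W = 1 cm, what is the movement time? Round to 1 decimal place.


MT = 169 + 98 * log2(2*30/1)
2D/W = 60.0
log2(60.0) = 5.9069
MT = 169 + 98 * 5.9069
= 747.9 ms


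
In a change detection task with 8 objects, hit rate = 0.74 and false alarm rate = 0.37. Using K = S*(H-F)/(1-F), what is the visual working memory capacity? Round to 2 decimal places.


K = S * (H - F) / (1 - F)
H - F = 0.37
1 - F = 0.63
K = 8 * 0.37 / 0.63
= 4.70


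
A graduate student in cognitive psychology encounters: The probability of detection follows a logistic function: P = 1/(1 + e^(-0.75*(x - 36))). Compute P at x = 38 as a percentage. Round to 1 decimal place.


P(x) = 1/(1 + e^(-0.75*(38 - 36)))
Exponent = -0.75 * 2 = -1.5
e^(-1.5) = 0.22313
P = 1/(1 + 0.22313) = 0.817575
Percentage = 81.8


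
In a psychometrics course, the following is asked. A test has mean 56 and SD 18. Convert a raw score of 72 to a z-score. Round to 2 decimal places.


z = (X - mu) / sigma
= (72 - 56) / 18
= 16 / 18
= 0.89


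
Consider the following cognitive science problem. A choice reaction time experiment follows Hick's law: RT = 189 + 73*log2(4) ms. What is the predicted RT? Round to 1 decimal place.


RT = 189 + 73 * log2(4)
log2(4) = 2.0
RT = 189 + 73 * 2.0
= 189 + 146.0
= 335.0 ms


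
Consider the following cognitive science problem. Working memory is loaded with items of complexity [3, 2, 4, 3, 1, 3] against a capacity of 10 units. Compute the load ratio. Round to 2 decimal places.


Total complexity = 3 + 2 + 4 + 3 + 1 + 3 = 16
Load = total / capacity = 16 / 10
= 1.60


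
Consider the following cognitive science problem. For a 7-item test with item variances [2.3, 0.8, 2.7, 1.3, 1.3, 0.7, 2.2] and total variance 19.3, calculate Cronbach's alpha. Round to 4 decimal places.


alpha = (k/(k-1)) * (1 - sum(s_i^2)/s_total^2)
sum(item variances) = 11.3
k/(k-1) = 7/6 = 1.166667
1 - 11.3/19.3 = 1 - 0.585492 = 0.414508
alpha = 1.166667 * 0.414508
= 0.4836


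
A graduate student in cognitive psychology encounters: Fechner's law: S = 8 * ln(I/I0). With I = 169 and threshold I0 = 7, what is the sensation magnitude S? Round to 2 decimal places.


S = 8 * ln(169/7)
I/I0 = 24.142857
ln(24.142857) = 3.184
S = 8 * 3.184
= 25.47


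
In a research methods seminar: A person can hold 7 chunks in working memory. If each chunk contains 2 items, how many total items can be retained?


Total items = chunks * items_per_chunk
= 7 * 2
= 14


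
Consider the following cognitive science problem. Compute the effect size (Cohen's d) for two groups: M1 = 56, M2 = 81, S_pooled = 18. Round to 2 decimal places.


Cohen's d = (M1 - M2) / S_pooled
= (56 - 81) / 18
= -25 / 18
= -1.39


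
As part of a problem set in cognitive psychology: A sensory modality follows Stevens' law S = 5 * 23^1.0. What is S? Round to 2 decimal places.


S = 5 * 23^1.0
23^1.0 = 23.0
S = 5 * 23.0
= 115.00


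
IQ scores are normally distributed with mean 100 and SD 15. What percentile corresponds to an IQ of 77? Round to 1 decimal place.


z = (IQ - mean) / SD
z = (77 - 100) / 15 = -1.5333
Percentile = Phi(-1.5333) * 100
Phi(-1.5333) = 0.062601
= 6.3


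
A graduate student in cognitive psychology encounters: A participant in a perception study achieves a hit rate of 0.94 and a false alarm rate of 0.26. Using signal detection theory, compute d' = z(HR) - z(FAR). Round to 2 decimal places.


d' = z(HR) - z(FAR)
z(0.94) = 1.5548
z(0.26) = -0.6433
d' = 1.5548 - -0.6433
= 2.20


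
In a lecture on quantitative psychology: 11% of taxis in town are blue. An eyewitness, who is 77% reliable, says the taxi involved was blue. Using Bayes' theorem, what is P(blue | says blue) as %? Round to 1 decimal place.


P(blue | says blue) = P(says blue | blue)*P(blue) / [P(says blue | blue)*P(blue) + P(says blue | not blue)*P(not blue)]
Numerator = 0.77 * 0.11 = 0.0847
False identification = 0.23 * 0.89 = 0.2047
P = 0.0847 / (0.0847 + 0.2047)
= 0.0847 / 0.2894
As percentage = 29.3


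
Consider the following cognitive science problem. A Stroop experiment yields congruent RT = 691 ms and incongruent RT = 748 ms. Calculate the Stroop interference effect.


Stroop effect = RT(incongruent) - RT(congruent)
= 748 - 691
= 57 ms


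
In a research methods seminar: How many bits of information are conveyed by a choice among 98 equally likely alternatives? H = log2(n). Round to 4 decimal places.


H = log2(n)
H = log2(98)
= 6.6147


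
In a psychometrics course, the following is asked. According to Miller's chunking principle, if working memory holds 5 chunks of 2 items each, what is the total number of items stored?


Total items = chunks * items_per_chunk
= 5 * 2
= 10


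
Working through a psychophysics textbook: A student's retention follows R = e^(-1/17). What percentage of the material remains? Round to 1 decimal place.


R = e^(-t/S)
-t/S = -1/17 = -0.058824
R = e^(-0.058824) = 0.942873
Percentage = 0.942873 * 100
= 94.3


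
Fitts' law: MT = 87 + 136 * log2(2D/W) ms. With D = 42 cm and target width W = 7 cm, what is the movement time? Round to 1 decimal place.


MT = 87 + 136 * log2(2*42/7)
2D/W = 12.0
log2(12.0) = 3.585
MT = 87 + 136 * 3.585
= 574.6 ms


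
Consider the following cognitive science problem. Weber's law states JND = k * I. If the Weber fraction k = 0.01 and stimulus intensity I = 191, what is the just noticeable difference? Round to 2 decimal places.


JND = k * I
JND = 0.01 * 191
= 1.91


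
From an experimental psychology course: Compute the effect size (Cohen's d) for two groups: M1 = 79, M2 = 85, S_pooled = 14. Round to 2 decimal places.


Cohen's d = (M1 - M2) / S_pooled
= (79 - 85) / 14
= -6 / 14
= -0.43


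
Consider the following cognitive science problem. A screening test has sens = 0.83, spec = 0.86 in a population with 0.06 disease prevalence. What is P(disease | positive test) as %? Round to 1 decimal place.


PPV = (sens * prev) / (sens * prev + (1-spec) * (1-prev))
Numerator = 0.83 * 0.06 = 0.0498
P(positive and no disease) = (1 - spec) * (1 - prev) = (1 - 0.86) * (1 - 0.06) = 0.1316
Denominator = 0.0498 + 0.1316 = 0.1814
PPV = 0.0498 / 0.1814 = 0.274531
As percentage = 27.5
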